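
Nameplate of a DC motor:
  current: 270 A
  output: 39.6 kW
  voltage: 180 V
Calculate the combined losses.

P_in = V·I = 180×270 = 48600 W
P_out = 39600 W
Losses = P_in − P_out = 48600 − 39600 = 9000 W

9 kW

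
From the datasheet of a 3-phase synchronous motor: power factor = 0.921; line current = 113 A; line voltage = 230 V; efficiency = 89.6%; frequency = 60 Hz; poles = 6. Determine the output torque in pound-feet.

P_in = √3·V·I·cosφ = 1.732 × 230 × 113 × 0.921 = 41459 W
P_out = η·P_in = 0.896 × 41459 = 37147 W
n = n_s = 120×60/6 = 1200 rpm (synchronous)
ω = 2π×1200/60 = 125.7 rad/s
τ = P_out/ω = 37147/125.7 = 295.5 N·m
In lb·ft: 295.5/1.356 = 218 lb·ft

218 lb·ft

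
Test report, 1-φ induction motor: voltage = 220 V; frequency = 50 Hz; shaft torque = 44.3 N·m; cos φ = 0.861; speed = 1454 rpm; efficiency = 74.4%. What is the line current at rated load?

47.9 A

ω = 2π×1454/60 = 152.3 rad/s; P_out = τω = 44.3 × 152.3 = 6747 W
P_in = P_out / η = 6747 / 0.744 = 9069 W
I = P_in / (V·cosφ) = 9069 / (220 × 0.861) = 47.9 A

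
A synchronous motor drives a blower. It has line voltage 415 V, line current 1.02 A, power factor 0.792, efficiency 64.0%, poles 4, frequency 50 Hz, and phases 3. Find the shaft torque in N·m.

P_in = √3·V·I·cosφ = 1.732 × 415 × 1.02 × 0.792 = 581 W
P_out = η·P_in = 0.64 × 581 = 372 W
n = n_s = 120×50/4 = 1500 rpm (synchronous)
ω = 2π×1500/60 = 157.1 rad/s
τ = P_out/ω = 372/157.1 = 2.37 N·m

2.37 N·m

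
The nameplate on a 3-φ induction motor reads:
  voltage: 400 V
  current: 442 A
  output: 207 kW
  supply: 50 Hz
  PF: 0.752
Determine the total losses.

23300 W

P_in = √3·V·I·cosφ = 1.732×400×442×0.752 = 230276 W
P_out = 207000 W
Losses = P_in − P_out = 230276 − 207000 = 23276 W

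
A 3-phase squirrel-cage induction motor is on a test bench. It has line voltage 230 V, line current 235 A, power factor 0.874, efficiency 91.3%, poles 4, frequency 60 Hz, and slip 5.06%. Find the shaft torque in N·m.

P_in = √3·V·I·cosφ = 1.732 × 230 × 235 × 0.874 = 81819 W
P_out = η·P_in = 0.913 × 81819 = 74701 W
n_s = 120×60/4 = 1800 rpm; n = 1800×(1−0.0506) = 1709 rpm
ω = 2π×1709/60 = 179 rad/s
τ = P_out/ω = 74701/179 = 417 N·m

417 N·m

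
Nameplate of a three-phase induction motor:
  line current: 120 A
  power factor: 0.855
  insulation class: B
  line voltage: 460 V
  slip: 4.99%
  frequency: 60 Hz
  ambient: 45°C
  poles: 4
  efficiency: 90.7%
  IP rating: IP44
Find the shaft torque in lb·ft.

305 lb·ft

P_in = √3·V·I·cosφ = 1.732 × 460 × 120 × 0.855 = 81743 W
P_out = η·P_in = 0.907 × 81743 = 74141 W
n_s = 120×60/4 = 1800 rpm; n = 1800×(1−0.0499) = 1710 rpm
ω = 2π×1710/60 = 179.1 rad/s
τ = P_out/ω = 74141/179.1 = 414 N·m
In lb·ft: 414/1.356 = 305 lb·ft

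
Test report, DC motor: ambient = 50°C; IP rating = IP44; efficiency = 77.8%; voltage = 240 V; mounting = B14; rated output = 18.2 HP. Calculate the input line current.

72.7 A

P_out = 18.2 × 746 = 13577 W
P_in = P_out / η = 13577 / 0.778 = 17451 W
I = P_in / V = 17451 / 240 = 72.7 A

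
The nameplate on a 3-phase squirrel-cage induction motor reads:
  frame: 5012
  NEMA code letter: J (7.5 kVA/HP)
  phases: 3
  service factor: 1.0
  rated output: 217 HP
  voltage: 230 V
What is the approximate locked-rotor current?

4090 A

S_LR = 7.5 × 217 = 1627.5 kVA
I_LR = S_LR/(√3·V_L) = 1627500/(1.732×230) = 4090 A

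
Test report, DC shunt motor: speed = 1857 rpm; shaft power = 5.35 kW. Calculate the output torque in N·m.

27.5 N·m

ω = 2π × 1857/60 = 194.5 rad/s
τ = P/ω = 5350/194.5 = 27.5 N·m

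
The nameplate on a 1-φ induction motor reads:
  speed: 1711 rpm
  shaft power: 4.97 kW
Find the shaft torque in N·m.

ω = 2π × 1711/60 = 179.2 rad/s
τ = P/ω = 4970/179.2 = 27.7 N·m

27.7 N·m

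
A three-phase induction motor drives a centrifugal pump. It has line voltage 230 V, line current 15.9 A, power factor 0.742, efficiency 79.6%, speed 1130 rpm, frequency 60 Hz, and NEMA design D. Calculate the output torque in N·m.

31.6 N·m

P_in = √3·V·I·cosφ = 1.732 × 230 × 15.9 × 0.742 = 4700 W
P_out = η·P_in = 0.796 × 4700 = 3741 W
n = 1130 rpm
ω = 2π×1130/60 = 118.3 rad/s
τ = P_out/ω = 3741/118.3 = 31.6 N·m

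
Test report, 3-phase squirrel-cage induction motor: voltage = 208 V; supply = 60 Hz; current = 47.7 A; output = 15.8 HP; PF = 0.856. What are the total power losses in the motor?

2920 W

P_in = √3·V·I·cosφ = 1.732×208×47.7×0.856 = 14710 W
P_out = 15.8×746 = 11787 W
Losses = P_in − P_out = 14710 − 11787 = 2923 W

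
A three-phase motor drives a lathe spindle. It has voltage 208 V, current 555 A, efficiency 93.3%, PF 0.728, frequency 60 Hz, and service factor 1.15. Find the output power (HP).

182 HP

P_in = √3·V·I·cosφ = 1.732 × 208 × 555 × 0.728 = 145558 W
P_out = η·P_in = 0.933 × 145558 = 135806 W
= 135806/746 = 182 HP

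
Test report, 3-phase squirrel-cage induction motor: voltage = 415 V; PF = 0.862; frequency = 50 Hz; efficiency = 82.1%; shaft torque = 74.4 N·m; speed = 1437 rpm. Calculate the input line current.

ω = 2π×1437/60 = 150.5 rad/s; P_out = τω = 74.4 × 150.5 = 11197 W
P_in = P_out / η = 11197 / 0.821 = 13638 W
I_L = P_in / (√3·V_L·cosφ) = 13638 / (1.732 × 415 × 0.862) = 22 A

22 A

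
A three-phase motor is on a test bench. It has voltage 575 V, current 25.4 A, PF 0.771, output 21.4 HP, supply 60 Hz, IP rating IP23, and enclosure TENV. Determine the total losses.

3540 W

P_in = √3·V·I·cosφ = 1.732×575×25.4×0.771 = 19503 W
P_out = 21.4×746 = 15964 W
Losses = P_in − P_out = 19503 − 15964 = 3539 W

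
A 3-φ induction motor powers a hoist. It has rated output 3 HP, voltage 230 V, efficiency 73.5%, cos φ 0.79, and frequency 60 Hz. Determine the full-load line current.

P_out = 3 × 746 = 2238 W
P_in = P_out / η = 2238 / 0.735 = 3045 W
I_L = P_in / (√3·V_L·cosφ) = 3045 / (1.732 × 230 × 0.79) = 9.68 A

9.68 A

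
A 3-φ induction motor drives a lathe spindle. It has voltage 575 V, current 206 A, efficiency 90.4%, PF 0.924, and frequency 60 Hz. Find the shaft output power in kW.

171 kW

P_in = √3·V·I·cosφ = 1.732 × 575 × 206 × 0.924 = 189564 W
P_out = η·P_in = 0.904 × 189564 = 171366 W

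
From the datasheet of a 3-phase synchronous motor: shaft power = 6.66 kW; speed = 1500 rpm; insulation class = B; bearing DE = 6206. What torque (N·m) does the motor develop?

42.4 N·m

ω = 2π × 1500/60 = 157.1 rad/s
τ = P/ω = 6660/157.1 = 42.4 N·m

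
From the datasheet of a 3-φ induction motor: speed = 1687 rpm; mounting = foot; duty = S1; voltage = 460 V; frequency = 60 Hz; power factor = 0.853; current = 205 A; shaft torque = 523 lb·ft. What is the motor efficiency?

89.9 %

τ = 523 lb·ft × 1.356 = 709.2 N·m
ω = 2π × 1687/60 = 176.7 rad/s; P_out = τω = 709.2 × 176.7 = 125316 W
P_in = √3·V_L·I_L·cosφ = 1.732 × 460 × 205 × 0.853 = 139318 W
η = P_out / P_in = 125316 / 139318 = 0.899 = 89.9%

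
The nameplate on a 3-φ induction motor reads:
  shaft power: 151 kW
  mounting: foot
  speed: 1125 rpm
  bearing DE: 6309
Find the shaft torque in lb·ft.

ω = 2π × 1125/60 = 117.8 rad/s
τ = P/ω = 151000/117.8 = 1282 N·m
In lb·ft: 1282/1.356 = 945 lb·ft

945 lb·ft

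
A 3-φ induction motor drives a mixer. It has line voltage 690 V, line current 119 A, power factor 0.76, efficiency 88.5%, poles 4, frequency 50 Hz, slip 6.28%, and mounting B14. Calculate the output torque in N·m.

650 N·m

P_in = √3·V·I·cosφ = 1.732 × 690 × 119 × 0.76 = 108083 W
P_out = η·P_in = 0.885 × 108083 = 95653 W
n_s = 120×50/4 = 1500 rpm; n = 1500×(1−0.0628) = 1406 rpm
ω = 2π×1406/60 = 147.2 rad/s
τ = P_out/ω = 95653/147.2 = 650 N·m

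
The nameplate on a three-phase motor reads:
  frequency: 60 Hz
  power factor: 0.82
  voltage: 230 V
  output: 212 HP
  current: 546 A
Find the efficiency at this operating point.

88.7 %

P_out = 212 × 746 = 158152 W
P_in = √3·V_L·I_L·cosφ = 1.732 × 230 × 546 × 0.82 = 178354 W
η = P_out / P_in = 158152 / 178354 = 0.887 = 88.7%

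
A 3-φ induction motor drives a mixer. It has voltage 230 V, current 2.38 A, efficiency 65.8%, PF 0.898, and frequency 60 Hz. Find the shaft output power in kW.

P_in = √3·V·I·cosφ = 1.732 × 230 × 2.38 × 0.898 = 851 W
P_out = η·P_in = 0.658 × 851 = 560 W

0.56 kW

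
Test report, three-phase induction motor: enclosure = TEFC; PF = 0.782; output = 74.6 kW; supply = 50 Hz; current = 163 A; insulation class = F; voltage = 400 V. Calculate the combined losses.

13700 W

P_in = √3·V·I·cosφ = 1.732×400×163×0.782 = 88308 W
P_out = 74600 W
Losses = P_in − P_out = 88308 − 74600 = 13708 W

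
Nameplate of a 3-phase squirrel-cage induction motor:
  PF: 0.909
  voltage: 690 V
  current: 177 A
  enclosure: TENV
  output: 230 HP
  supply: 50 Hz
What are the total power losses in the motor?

P_in = √3·V·I·cosφ = 1.732×690×177×0.909 = 192280 W
P_out = 230×746 = 171580 W
Losses = P_in − P_out = 192280 − 171580 = 20700 W

20700 W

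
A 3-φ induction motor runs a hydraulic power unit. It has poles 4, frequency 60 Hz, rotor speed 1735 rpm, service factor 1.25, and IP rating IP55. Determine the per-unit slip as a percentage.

3.61 %

n_s = 120f/p = 120×60/4 = 1800 rpm
s = (n_s − n)/n_s = (1800 − 1735)/1800 = 0.0361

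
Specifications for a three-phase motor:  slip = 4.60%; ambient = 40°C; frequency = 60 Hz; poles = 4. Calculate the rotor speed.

n_s = 120f/p = 120×60/4 = 1800 rpm
n = n_s(1 − s) = 1800 × (1 − 0.046) = 1717 rpm

1717 rpm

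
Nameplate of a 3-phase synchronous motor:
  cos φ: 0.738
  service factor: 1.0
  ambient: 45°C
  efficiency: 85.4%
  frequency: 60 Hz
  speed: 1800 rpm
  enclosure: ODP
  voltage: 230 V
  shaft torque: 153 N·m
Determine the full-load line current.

115 A

ω = 2π×1800/60 = 188.5 rad/s; P_out = τω = 153 × 188.5 = 28841 W
P_in = P_out / η = 28841 / 0.854 = 33772 W
I_L = P_in / (√3·V_L·cosφ) = 33772 / (1.732 × 230 × 0.738) = 115 A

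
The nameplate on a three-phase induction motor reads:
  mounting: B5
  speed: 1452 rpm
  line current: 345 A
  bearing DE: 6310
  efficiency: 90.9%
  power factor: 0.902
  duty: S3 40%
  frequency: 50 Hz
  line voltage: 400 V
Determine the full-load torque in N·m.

1290 N·m

P_in = √3·V·I·cosφ = 1.732 × 400 × 345 × 0.902 = 215592 W
P_out = η·P_in = 0.909 × 215592 = 195973 W
n = 1452 rpm
ω = 2π×1452/60 = 152.1 rad/s
τ = P_out/ω = 195973/152.1 = 1290 N·m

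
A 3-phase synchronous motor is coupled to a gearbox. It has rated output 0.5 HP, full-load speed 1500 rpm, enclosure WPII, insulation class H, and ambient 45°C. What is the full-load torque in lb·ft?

1.75 lb·ft

P_out = 0.5 × 746 = 373 W
ω = 2π × 1500/60 = 157.1 rad/s
τ = P_out/ω = 373/157.1 = 2.374 N·m
In lb·ft: 2.374/1.356 = 1.75 lb·ft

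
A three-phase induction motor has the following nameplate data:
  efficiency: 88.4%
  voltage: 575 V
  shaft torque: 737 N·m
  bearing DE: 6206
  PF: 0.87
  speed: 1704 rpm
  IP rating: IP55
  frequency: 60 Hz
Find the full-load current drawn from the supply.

172 A

ω = 2π×1704/60 = 178.4 rad/s; P_out = τω = 737 × 178.4 = 131481 W
P_in = P_out / η = 131481 / 0.884 = 148734 W
I_L = P_in / (√3·V_L·cosφ) = 148734 / (1.732 × 575 × 0.87) = 172 A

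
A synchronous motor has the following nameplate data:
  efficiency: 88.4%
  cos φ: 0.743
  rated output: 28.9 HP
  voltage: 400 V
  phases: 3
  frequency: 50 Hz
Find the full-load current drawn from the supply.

P_out = 28.9 × 746 = 21559 W
P_in = P_out / η = 21559 / 0.884 = 24388 W
I_L = P_in / (√3·V_L·cosφ) = 24388 / (1.732 × 400 × 0.743) = 47.4 A

47.4 A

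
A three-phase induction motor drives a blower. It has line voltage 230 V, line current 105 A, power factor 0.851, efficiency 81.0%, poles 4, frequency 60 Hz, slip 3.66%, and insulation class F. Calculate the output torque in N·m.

159 N·m

P_in = √3·V·I·cosφ = 1.732 × 230 × 105 × 0.851 = 35595 W
P_out = η·P_in = 0.81 × 35595 = 28832 W
n_s = 120×60/4 = 1800 rpm; n = 1800×(1−0.0366) = 1734 rpm
ω = 2π×1734/60 = 181.6 rad/s
τ = P_out/ω = 28832/181.6 = 159 N·m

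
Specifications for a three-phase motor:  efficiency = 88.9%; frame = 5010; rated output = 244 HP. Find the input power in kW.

P_out = 244 × 746 = 182024 W
P_in = P_out/η = 182024/0.889 = 204751 W = 205 kW

205 kW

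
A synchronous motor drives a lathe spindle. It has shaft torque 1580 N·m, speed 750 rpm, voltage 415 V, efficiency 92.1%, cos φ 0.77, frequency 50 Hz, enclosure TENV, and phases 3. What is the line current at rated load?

243 A

ω = 2π×750/60 = 78.54 rad/s; P_out = τω = 1580 × 78.54 = 124093 W
P_in = P_out / η = 124093 / 0.921 = 134737 W
I_L = P_in / (√3·V_L·cosφ) = 134737 / (1.732 × 415 × 0.77) = 243 A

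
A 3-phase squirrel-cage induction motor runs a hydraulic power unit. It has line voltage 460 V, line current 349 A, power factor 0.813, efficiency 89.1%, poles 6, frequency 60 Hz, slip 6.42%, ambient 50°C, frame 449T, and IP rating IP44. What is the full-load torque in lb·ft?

P_in = √3·V·I·cosφ = 1.732 × 460 × 349 × 0.813 = 226059 W
P_out = η·P_in = 0.891 × 226059 = 201419 W
n_s = 120×60/6 = 1200 rpm; n = 1200×(1−0.0642) = 1123 rpm
ω = 2π×1123/60 = 117.6 rad/s
τ = P_out/ω = 201419/117.6 = 1713 N·m
In lb·ft: 1713/1.356 = 1260 lb·ft

1260 lb·ft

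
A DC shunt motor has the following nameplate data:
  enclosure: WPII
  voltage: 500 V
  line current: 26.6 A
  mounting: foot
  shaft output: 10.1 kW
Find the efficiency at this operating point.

75.9 %

P_out = 10.1 kW = 10100 W
P_in = V·I = 500 × 26.6 = 13300 W
η = P_out / P_in = 10100 / 13300 = 0.759 = 75.9%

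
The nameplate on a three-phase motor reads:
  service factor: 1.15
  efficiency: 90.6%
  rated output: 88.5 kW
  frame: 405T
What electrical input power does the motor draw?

97.7 kW

P_out = 88500 W
P_in = P_out/η = 88500/0.906 = 97682 W = 97.7 kW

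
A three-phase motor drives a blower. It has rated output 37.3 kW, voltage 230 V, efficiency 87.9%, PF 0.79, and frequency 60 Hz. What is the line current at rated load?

135 A

P_out = 37.3 kW = 37300 W
P_in = P_out / η = 37300 / 0.879 = 42435 W
I_L = P_in / (√3·V_L·cosφ) = 42435 / (1.732 × 230 × 0.79) = 135 A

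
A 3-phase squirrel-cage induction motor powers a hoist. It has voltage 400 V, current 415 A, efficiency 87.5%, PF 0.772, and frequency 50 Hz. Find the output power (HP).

260 HP

P_in = √3·V·I·cosφ = 1.732 × 400 × 415 × 0.772 = 221959 W
P_out = η·P_in = 0.875 × 221959 = 194214 W
= 194214/746 = 260 HP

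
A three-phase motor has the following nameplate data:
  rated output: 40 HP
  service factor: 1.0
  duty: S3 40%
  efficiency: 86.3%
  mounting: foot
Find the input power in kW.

P_out = 40 × 746 = 29840 W
P_in = P_out/η = 29840/0.863 = 34577 W = 34.6 kW

34.6 kW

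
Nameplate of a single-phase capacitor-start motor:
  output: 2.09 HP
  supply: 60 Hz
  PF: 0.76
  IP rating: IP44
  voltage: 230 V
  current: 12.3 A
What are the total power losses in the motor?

591 W

P_in = V·I·cosφ = 230×12.3×0.76 = 2150 W
P_out = 2.09×746 = 1559 W
Losses = P_in − P_out = 2150 − 1559 = 591 W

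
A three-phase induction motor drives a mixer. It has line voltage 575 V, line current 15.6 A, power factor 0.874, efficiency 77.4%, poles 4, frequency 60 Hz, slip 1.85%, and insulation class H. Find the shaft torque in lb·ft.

41.9 lb·ft

P_in = √3·V·I·cosφ = 1.732 × 575 × 15.6 × 0.874 = 13578 W
P_out = η·P_in = 0.774 × 13578 = 10509 W
n_s = 120×60/4 = 1800 rpm; n = 1800×(1−0.0185) = 1767 rpm
ω = 2π×1767/60 = 185 rad/s
τ = P_out/ω = 10509/185 = 56.81 N·m
In lb·ft: 56.81/1.356 = 41.9 lb·ft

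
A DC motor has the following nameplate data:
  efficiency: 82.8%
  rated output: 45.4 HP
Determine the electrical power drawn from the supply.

P_out = 45.4 × 746 = 33868 W
P_in = P_out/η = 33868/0.828 = 40903 W = 40.9 kW

40.9 kW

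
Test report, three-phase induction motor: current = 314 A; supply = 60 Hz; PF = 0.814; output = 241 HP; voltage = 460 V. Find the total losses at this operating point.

23.9 kW

P_in = √3·V·I·cosφ = 1.732×460×314×0.814 = 203638 W
P_out = 241×746 = 179786 W
Losses = P_in − P_out = 203638 − 179786 = 23852 W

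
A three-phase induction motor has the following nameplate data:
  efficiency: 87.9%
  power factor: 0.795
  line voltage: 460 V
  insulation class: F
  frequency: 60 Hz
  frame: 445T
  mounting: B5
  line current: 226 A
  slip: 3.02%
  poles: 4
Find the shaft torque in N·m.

688 N·m

P_in = √3·V·I·cosφ = 1.732 × 460 × 226 × 0.795 = 143147 W
P_out = η·P_in = 0.879 × 143147 = 125826 W
n_s = 120×60/4 = 1800 rpm; n = 1800×(1−0.0302) = 1746 rpm
ω = 2π×1746/60 = 182.8 rad/s
τ = P_out/ω = 125826/182.8 = 688 N·m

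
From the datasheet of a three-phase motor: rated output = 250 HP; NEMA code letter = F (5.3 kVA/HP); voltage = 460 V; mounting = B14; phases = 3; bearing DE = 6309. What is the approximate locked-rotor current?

S_LR = 5.3 × 250 = 1325 kVA
I_LR = S_LR/(√3·V_L) = 1325000/(1.732×460) = 1660 A

1660 A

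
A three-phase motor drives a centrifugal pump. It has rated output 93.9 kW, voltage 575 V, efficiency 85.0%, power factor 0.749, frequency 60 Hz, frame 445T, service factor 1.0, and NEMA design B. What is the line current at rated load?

P_out = 93.9 kW = 93900 W
P_in = P_out / η = 93900 / 0.850 = 110471 W
I_L = P_in / (√3·V_L·cosφ) = 110471 / (1.732 × 575 × 0.749) = 148 A

148 A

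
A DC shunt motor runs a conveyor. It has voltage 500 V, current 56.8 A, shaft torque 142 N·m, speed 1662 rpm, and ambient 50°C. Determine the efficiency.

ω = 2π × 1662/60 = 174 rad/s; P_out = τω = 142 × 174 = 24708 W
P_in = V·I = 500 × 56.8 = 28400 W
η = P_out / P_in = 24708 / 28400 = 0.870 = 87.0%

87.0 %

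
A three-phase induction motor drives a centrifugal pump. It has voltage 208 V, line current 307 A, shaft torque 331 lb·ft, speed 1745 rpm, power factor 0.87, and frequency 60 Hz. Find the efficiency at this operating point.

τ = 331 lb·ft × 1.356 = 448.8 N·m
ω = 2π × 1745/60 = 182.7 rad/s; P_out = τω = 448.8 × 182.7 = 81996 W
P_in = √3·V_L·I_L·cosφ = 1.732 × 208 × 307 × 0.87 = 96221 W
η = P_out / P_in = 81996 / 96221 = 0.852 = 85.2%

85.2 %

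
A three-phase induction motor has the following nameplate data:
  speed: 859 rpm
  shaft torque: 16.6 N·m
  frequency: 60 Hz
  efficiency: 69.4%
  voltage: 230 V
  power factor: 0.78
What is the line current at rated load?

ω = 2π×859/60 = 89.95 rad/s; P_out = τω = 16.6 × 89.95 = 1493 W
P_in = P_out / η = 1493 / 0.694 = 2151 W
I_L = P_in / (√3·V_L·cosφ) = 2151 / (1.732 × 230 × 0.78) = 6.92 A

6.92 A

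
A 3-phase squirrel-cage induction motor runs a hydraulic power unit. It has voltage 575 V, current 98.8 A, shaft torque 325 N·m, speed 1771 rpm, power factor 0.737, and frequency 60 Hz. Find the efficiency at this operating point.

ω = 2π × 1771/60 = 185.5 rad/s; P_out = τω = 325 × 185.5 = 60288 W
P_in = √3·V_L·I_L·cosφ = 1.732 × 575 × 98.8 × 0.737 = 72517 W
η = P_out / P_in = 60288 / 72517 = 0.831 = 83.1%

83.1 %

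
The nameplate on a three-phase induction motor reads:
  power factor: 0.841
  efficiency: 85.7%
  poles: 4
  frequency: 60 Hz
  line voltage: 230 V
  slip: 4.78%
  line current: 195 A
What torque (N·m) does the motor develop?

312 N·m

P_in = √3·V·I·cosφ = 1.732 × 230 × 195 × 0.841 = 65329 W
P_out = η·P_in = 0.857 × 65329 = 55987 W
n_s = 120×60/4 = 1800 rpm; n = 1800×(1−0.0478) = 1714 rpm
ω = 2π×1714/60 = 179.5 rad/s
τ = P_out/ω = 55987/179.5 = 312 N·m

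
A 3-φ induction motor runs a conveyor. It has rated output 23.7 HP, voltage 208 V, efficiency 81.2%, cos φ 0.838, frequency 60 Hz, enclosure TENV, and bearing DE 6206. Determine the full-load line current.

P_out = 23.7 × 746 = 17680 W
P_in = P_out / η = 17680 / 0.812 = 21773 W
I_L = P_in / (√3·V_L·cosφ) = 21773 / (1.732 × 208 × 0.838) = 72.1 A

72.1 A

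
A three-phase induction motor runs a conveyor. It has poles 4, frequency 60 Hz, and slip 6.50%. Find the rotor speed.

n_s = 120f/p = 120×60/4 = 1800 rpm
n = n_s(1 − s) = 1800 × (1 − 0.065) = 1683 rpm

1683 rpm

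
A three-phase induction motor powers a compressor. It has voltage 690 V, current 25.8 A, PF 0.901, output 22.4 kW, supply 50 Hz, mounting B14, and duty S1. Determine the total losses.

P_in = √3·V·I·cosφ = 1.732×690×25.8×0.901 = 27781 W
P_out = 22400 W
Losses = P_in − P_out = 27781 − 22400 = 5381 W

5.38 kW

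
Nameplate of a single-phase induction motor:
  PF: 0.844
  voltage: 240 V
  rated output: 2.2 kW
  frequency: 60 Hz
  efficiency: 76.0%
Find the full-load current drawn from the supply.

14.3 A

P_out = 2.2 kW = 2200 W
P_in = P_out / η = 2200 / 0.760 = 2895 W
I = P_in / (V·cosφ) = 2895 / (240 × 0.844) = 14.3 A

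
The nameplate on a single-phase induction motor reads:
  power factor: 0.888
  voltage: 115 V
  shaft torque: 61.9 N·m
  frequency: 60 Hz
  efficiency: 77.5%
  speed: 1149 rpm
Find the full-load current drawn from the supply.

ω = 2π×1149/60 = 120.3 rad/s; P_out = τω = 61.9 × 120.3 = 7447 W
P_in = P_out / η = 7447 / 0.775 = 9609 W
I = P_in / (V·cosφ) = 9609 / (115 × 0.888) = 94.1 A

94.1 A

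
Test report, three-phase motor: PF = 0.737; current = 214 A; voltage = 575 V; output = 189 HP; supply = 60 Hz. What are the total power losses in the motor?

P_in = √3·V·I·cosφ = 1.732×575×214×0.737 = 157071 W
P_out = 189×746 = 140994 W
Losses = P_in − P_out = 157071 − 140994 = 16077 W

16100 W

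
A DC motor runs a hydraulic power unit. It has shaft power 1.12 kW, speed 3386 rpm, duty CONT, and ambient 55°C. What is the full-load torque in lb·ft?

ω = 2π × 3386/60 = 354.6 rad/s
τ = P/ω = 1120/354.6 = 3.158 N·m
In lb·ft: 3.158/1.356 = 2.33 lb·ft

2.33 lb·ft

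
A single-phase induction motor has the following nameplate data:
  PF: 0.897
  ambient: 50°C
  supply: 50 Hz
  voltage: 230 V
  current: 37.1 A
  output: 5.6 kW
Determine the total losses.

P_in = V·I·cosφ = 230×37.1×0.897 = 7654 W
P_out = 5600 W
Losses = P_in − P_out = 7654 − 5600 = 2054 W

2.05 kW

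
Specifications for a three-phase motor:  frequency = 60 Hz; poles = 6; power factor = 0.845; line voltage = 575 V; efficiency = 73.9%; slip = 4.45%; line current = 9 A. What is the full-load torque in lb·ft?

34.4 lb·ft

P_in = √3·V·I·cosφ = 1.732 × 575 × 9 × 0.845 = 7574 W
P_out = η·P_in = 0.739 × 7574 = 5597 W
n_s = 120×60/6 = 1200 rpm; n = 1200×(1−0.0445) = 1147 rpm
ω = 2π×1147/60 = 120.1 rad/s
τ = P_out/ω = 5597/120.1 = 46.6 N·m
In lb·ft: 46.6/1.356 = 34.4 lb·ft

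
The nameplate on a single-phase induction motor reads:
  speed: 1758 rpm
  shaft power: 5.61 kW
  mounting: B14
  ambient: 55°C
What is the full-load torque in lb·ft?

ω = 2π × 1758/60 = 184.1 rad/s
τ = P/ω = 5610/184.1 = 30.47 N·m
In lb·ft: 30.47/1.356 = 22.5 lb·ft

22.5 lb·ft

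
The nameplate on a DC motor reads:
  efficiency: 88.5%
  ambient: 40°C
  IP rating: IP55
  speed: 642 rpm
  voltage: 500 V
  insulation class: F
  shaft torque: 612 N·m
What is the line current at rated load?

ω = 2π×642/60 = 67.23 rad/s; P_out = τω = 612 × 67.23 = 41145 W
P_in = P_out / η = 41145 / 0.885 = 46492 W
I = P_in / V = 46492 / 500 = 93 A

93 A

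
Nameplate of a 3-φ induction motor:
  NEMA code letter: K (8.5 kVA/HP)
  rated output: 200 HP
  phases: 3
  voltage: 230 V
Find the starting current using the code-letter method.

4270 A

S_LR = 8.5 × 200 = 1700 kVA
I_LR = S_LR/(√3·V_L) = 1700000/(1.732×230) = 4270 A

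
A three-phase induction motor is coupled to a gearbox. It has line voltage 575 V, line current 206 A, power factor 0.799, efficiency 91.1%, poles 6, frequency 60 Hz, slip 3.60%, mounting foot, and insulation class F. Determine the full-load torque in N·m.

1230 N·m

P_in = √3·V·I·cosφ = 1.732 × 575 × 206 × 0.799 = 163919 W
P_out = η·P_in = 0.911 × 163919 = 149330 W
n_s = 120×60/6 = 1200 rpm; n = 1200×(1−0.036) = 1157 rpm
ω = 2π×1157/60 = 121.2 rad/s
τ = P_out/ω = 149330/121.2 = 1230 N·m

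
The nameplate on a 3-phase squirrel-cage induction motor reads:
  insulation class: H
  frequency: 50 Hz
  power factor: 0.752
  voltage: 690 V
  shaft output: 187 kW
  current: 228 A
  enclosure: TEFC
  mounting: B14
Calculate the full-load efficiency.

P_out = 187 kW = 187000 W
P_in = √3·V_L·I_L·cosφ = 1.732 × 690 × 228 × 0.752 = 204904 W
η = P_out / P_in = 187000 / 204904 = 0.913 = 91.3%

91.3 %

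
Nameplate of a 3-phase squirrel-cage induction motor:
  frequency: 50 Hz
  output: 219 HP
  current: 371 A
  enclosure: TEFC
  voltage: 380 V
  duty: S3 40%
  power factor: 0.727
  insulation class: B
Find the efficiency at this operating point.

P_out = 219 × 746 = 163374 W
P_in = √3·V_L·I_L·cosφ = 1.732 × 380 × 371 × 0.727 = 177517 W
η = P_out / P_in = 163374 / 177517 = 0.920 = 92.0%

92.0 %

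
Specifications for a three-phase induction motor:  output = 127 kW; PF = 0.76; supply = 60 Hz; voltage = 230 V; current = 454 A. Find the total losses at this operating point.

P_in = √3·V·I·cosφ = 1.732×230×454×0.76 = 137450 W
P_out = 127000 W
Losses = P_in − P_out = 137450 − 127000 = 10450 W

10.5 kW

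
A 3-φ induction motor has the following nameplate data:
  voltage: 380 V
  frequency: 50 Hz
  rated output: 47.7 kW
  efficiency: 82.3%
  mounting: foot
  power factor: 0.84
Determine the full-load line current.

105 A

P_out = 47.7 kW = 47700 W
P_in = P_out / η = 47700 / 0.823 = 57959 W
I_L = P_in / (√3·V_L·cosφ) = 57959 / (1.732 × 380 × 0.84) = 105 A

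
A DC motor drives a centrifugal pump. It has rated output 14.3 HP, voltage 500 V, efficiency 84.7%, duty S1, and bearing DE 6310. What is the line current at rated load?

25.2 A

P_out = 14.3 × 746 = 10668 W
P_in = P_out / η = 10668 / 0.847 = 12595 W
I = P_in / V = 12595 / 500 = 25.2 A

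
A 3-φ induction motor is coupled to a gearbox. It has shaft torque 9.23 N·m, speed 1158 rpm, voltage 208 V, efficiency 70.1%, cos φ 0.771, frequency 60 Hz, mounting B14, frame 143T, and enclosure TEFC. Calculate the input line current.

5.75 A

ω = 2π×1158/60 = 121.3 rad/s; P_out = τω = 9.23 × 121.3 = 1120 W
P_in = P_out / η = 1120 / 0.701 = 1598 W
I_L = P_in / (√3·V_L·cosφ) = 1598 / (1.732 × 208 × 0.771) = 5.75 A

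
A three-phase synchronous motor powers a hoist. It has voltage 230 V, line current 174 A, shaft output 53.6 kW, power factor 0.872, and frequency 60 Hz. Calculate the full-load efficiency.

88.7 %

P_out = 53.6 kW = 53600 W
P_in = √3·V_L·I_L·cosφ = 1.732 × 230 × 174 × 0.872 = 60442 W
η = P_out / P_in = 53600 / 60442 = 0.887 = 88.7%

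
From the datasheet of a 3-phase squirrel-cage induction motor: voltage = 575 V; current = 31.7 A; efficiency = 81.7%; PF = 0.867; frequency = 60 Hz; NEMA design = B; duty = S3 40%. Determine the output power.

P_in = √3·V·I·cosφ = 1.732 × 575 × 31.7 × 0.867 = 27371 W
P_out = η·P_in = 0.817 × 27371 = 22362 W

22.4 kW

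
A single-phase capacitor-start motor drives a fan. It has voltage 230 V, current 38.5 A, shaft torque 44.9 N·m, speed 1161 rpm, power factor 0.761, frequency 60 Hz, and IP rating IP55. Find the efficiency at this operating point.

81.0 %

ω = 2π × 1161/60 = 121.6 rad/s; P_out = τω = 44.9 × 121.6 = 5460 W
P_in = V·I·cosφ = 230 × 38.5 × 0.761 = 6739 W
η = P_out / P_in = 5460 / 6739 = 0.810 = 81.0%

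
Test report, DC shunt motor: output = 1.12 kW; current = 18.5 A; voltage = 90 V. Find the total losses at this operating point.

545 W

P_in = V·I = 90×18.5 = 1665 W
P_out = 1120 W
Losses = P_in − P_out = 1665 − 1120 = 545 W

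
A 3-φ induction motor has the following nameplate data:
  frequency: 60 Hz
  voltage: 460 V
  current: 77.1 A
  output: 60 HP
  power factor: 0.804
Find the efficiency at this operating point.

90.6 %

P_out = 60 × 746 = 44760 W
P_in = √3·V_L·I_L·cosφ = 1.732 × 460 × 77.1 × 0.804 = 49387 W
η = P_out / P_in = 44760 / 49387 = 0.906 = 90.6%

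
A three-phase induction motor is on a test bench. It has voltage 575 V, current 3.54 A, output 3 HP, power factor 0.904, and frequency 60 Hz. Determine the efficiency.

70.2 %

P_out = 3 × 746 = 2238 W
P_in = √3·V_L·I_L·cosφ = 1.732 × 575 × 3.54 × 0.904 = 3187 W
η = P_out / P_in = 2238 / 3187 = 0.702 = 70.2%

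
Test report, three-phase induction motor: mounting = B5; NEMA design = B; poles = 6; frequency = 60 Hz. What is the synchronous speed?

n_s = 120f/p = 120×60/6 = 1200 rpm

1200 rpm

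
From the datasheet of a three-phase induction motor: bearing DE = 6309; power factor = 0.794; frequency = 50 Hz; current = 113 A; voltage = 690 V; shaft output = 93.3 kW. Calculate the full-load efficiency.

87.0 %

P_out = 93.3 kW = 93300 W
P_in = √3·V_L·I_L·cosφ = 1.732 × 690 × 113 × 0.794 = 107225 W
η = P_out / P_in = 93300 / 107225 = 0.870 = 87.0%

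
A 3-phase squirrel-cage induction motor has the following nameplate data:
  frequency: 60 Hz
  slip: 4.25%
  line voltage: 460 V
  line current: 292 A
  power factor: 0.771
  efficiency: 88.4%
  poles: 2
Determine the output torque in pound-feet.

324 lb·ft

P_in = √3·V·I·cosφ = 1.732 × 460 × 292 × 0.771 = 179367 W
P_out = η·P_in = 0.884 × 179367 = 158560 W
n_s = 120×60/2 = 3600 rpm; n = 3600×(1−0.0425) = 3447 rpm
ω = 2π×3447/60 = 361 rad/s
τ = P_out/ω = 158560/361 = 439.2 N·m
In lb·ft: 439.2/1.356 = 324 lb·ft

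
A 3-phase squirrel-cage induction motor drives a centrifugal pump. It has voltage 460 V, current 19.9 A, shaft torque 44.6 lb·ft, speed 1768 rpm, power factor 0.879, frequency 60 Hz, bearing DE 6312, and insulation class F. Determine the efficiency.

τ = 44.6 lb·ft × 1.356 = 60.48 N·m
ω = 2π × 1768/60 = 185.1 rad/s; P_out = τω = 60.48 × 185.1 = 11195 W
P_in = √3·V_L·I_L·cosφ = 1.732 × 460 × 19.9 × 0.879 = 13936 W
η = P_out / P_in = 11195 / 13936 = 0.803 = 80.3%

80.3 %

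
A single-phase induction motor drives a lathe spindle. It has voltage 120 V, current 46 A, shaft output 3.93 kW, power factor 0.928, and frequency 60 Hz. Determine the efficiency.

76.7 %

P_out = 3.93 kW = 3930 W
P_in = V·I·cosφ = 120 × 46 × 0.928 = 5123 W
η = P_out / P_in = 3930 / 5123 = 0.767 = 76.7%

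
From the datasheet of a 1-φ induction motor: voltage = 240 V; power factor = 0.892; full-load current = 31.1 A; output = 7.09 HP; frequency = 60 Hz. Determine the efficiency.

79.4 %

P_out = 7.09 × 746 = 5289 W
P_in = V·I·cosφ = 240 × 31.1 × 0.892 = 6658 W
η = P_out / P_in = 5289 / 6658 = 0.794 = 79.4%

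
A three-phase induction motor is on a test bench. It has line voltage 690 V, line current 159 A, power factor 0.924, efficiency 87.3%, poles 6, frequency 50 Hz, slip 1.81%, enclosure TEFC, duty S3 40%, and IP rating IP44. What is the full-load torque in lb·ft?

1100 lb·ft

P_in = √3·V·I·cosφ = 1.732 × 690 × 159 × 0.924 = 175576 W
P_out = η·P_in = 0.873 × 175576 = 153278 W
n_s = 120×50/6 = 1000 rpm; n = 1000×(1−0.0181) = 982 rpm
ω = 2π×982/60 = 102.8 rad/s
τ = P_out/ω = 153278/102.8 = 1491 N·m
In lb·ft: 1491/1.356 = 1100 lb·ft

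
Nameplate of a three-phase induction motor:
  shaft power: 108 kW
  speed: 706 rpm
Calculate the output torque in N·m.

ω = 2π × 706/60 = 73.93 rad/s
τ = P/ω = 108000/73.93 = 1460 N·m

1460 N·m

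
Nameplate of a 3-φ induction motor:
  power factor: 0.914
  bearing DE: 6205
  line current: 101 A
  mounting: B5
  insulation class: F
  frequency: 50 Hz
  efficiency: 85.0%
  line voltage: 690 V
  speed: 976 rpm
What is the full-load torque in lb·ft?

677 lb·ft

P_in = √3·V·I·cosφ = 1.732 × 690 × 101 × 0.914 = 110323 W
P_out = η·P_in = 0.85 × 110323 = 93775 W
n = 976 rpm
ω = 2π×976/60 = 102.2 rad/s
τ = P_out/ω = 93775/102.2 = 917.6 N·m
In lb·ft: 917.6/1.356 = 677 lb·ft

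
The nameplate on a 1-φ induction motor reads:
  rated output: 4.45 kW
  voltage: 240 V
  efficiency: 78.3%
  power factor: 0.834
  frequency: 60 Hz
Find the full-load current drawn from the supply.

P_out = 4.45 kW = 4450 W
P_in = P_out / η = 4450 / 0.783 = 5683 W
I = P_in / (V·cosφ) = 5683 / (240 × 0.834) = 28.4 A

28.4 A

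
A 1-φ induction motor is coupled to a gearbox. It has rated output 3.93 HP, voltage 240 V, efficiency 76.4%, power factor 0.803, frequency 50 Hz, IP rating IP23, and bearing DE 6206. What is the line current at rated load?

P_out = 3.93 × 746 = 2932 W
P_in = P_out / η = 2932 / 0.764 = 3838 W
I = P_in / (V·cosφ) = 3838 / (240 × 0.803) = 19.9 A

19.9 A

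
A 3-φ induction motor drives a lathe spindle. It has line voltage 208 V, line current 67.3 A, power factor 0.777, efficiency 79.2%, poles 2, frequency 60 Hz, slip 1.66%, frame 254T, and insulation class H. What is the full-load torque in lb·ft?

29.7 lb·ft

P_in = √3·V·I·cosφ = 1.732 × 208 × 67.3 × 0.777 = 18839 W
P_out = η·P_in = 0.792 × 18839 = 14920 W
n_s = 120×60/2 = 3600 rpm; n = 3600×(1−0.0166) = 3540 rpm
ω = 2π×3540/60 = 370.7 rad/s
τ = P_out/ω = 14920/370.7 = 40.25 N·m
In lb·ft: 40.25/1.356 = 29.7 lb·ft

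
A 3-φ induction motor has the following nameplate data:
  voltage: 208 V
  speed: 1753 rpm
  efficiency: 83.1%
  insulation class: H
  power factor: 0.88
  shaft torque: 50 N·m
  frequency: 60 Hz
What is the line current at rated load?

ω = 2π×1753/60 = 183.6 rad/s; P_out = τω = 50 × 183.6 = 9180 W
P_in = P_out / η = 9180 / 0.831 = 11047 W
I_L = P_in / (√3·V_L·cosφ) = 11047 / (1.732 × 208 × 0.88) = 34.8 A

34.8 A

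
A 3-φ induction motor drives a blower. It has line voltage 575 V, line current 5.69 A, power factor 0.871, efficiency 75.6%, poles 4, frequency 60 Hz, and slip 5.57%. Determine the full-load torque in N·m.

21 N·m

P_in = √3·V·I·cosφ = 1.732 × 575 × 5.69 × 0.871 = 4936 W
P_out = η·P_in = 0.756 × 4936 = 3732 W
n_s = 120×60/4 = 1800 rpm; n = 1800×(1−0.0557) = 1700 rpm
ω = 2π×1700/60 = 178 rad/s
τ = P_out/ω = 3732/178 = 21 N·m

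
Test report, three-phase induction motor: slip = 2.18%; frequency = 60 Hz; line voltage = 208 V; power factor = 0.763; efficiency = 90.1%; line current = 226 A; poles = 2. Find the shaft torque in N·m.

P_in = √3·V·I·cosφ = 1.732 × 208 × 226 × 0.763 = 62122 W
P_out = η·P_in = 0.901 × 62122 = 55972 W
n_s = 120×60/2 = 3600 rpm; n = 3600×(1−0.0218) = 3522 rpm
ω = 2π×3522/60 = 368.8 rad/s
τ = P_out/ω = 55972/368.8 = 152 N·m

152 N·m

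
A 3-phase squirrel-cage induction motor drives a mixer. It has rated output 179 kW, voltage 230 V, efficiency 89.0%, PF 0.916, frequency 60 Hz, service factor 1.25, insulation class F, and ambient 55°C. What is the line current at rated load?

551 A

P_out = 179 kW = 179000 W
P_in = P_out / η = 179000 / 0.890 = 201124 W
I_L = P_in / (√3·V_L·cosφ) = 201124 / (1.732 × 230 × 0.916) = 551 A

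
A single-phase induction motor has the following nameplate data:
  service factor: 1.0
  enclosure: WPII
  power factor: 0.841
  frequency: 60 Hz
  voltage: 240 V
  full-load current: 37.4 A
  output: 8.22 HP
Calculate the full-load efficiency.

P_out = 8.22 × 746 = 6132 W
P_in = V·I·cosφ = 240 × 37.4 × 0.841 = 7549 W
η = P_out / P_in = 6132 / 7549 = 0.812 = 81.2%

81.2 %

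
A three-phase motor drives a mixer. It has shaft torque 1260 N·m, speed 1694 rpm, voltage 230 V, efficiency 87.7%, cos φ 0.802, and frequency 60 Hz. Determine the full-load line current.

798 A

ω = 2π×1694/60 = 177.4 rad/s; P_out = τω = 1260 × 177.4 = 223524 W
P_in = P_out / η = 223524 / 0.877 = 254873 W
I_L = P_in / (√3·V_L·cosφ) = 254873 / (1.732 × 230 × 0.802) = 798 A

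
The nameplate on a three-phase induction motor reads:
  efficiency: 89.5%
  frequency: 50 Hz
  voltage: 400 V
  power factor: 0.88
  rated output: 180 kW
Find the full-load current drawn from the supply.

P_out = 180 kW = 180000 W
P_in = P_out / η = 180000 / 0.895 = 201117 W
I_L = P_in / (√3·V_L·cosφ) = 201117 / (1.732 × 400 × 0.88) = 330 A

330 A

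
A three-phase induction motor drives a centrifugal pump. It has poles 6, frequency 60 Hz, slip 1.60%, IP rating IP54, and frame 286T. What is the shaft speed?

n_s = 120f/p = 120×60/6 = 1200 rpm
n = n_s(1 − s) = 1200 × (1 − 0.016) = 1181 rpm

1181 rpm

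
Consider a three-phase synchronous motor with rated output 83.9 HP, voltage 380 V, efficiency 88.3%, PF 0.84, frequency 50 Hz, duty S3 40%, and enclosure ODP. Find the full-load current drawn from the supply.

P_out = 83.9 × 746 = 62589 W
P_in = P_out / η = 62589 / 0.883 = 70882 W
I_L = P_in / (√3·V_L·cosφ) = 70882 / (1.732 × 380 × 0.84) = 128 A

128 A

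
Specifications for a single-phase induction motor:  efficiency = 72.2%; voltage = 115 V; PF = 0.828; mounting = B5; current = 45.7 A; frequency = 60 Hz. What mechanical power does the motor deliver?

P_in = V·I·cosφ = 115 × 45.7 × 0.828 = 4352 W
P_out = η·P_in = 0.722 × 4352 = 3142 W

3.14 kW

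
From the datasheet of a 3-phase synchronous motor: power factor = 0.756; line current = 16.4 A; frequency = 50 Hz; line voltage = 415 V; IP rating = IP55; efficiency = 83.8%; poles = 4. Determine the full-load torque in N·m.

P_in = √3·V·I·cosφ = 1.732 × 415 × 16.4 × 0.756 = 8912 W
P_out = η·P_in = 0.838 × 8912 = 7468 W
n = n_s = 120×50/4 = 1500 rpm (synchronous)
ω = 2π×1500/60 = 157.1 rad/s
τ = P_out/ω = 7468/157.1 = 47.5 N·m

47.5 N·m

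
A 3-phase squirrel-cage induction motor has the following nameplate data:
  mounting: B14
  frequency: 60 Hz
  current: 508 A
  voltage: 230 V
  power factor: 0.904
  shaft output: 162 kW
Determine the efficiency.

88.6 %

P_out = 162 kW = 162000 W
P_in = √3·V_L·I_L·cosφ = 1.732 × 230 × 508 × 0.904 = 182940 W
η = P_out / P_in = 162000 / 182940 = 0.886 = 88.6%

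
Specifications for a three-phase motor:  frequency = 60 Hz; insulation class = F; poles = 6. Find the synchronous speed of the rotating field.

n_s = 120f/p = 120×60/6 = 1200 rpm

1200 rpm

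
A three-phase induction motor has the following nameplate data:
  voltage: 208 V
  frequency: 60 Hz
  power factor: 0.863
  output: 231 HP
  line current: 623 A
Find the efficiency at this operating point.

89.0 %

P_out = 231 × 746 = 172326 W
P_in = √3·V_L·I_L·cosφ = 1.732 × 208 × 623 × 0.863 = 193691 W
η = P_out / P_in = 172326 / 193691 = 0.890 = 89.0%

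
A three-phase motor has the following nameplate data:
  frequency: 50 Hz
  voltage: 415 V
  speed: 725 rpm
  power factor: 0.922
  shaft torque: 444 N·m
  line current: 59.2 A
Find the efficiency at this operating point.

85.9 %

ω = 2π × 725/60 = 75.92 rad/s; P_out = τω = 444 × 75.92 = 33708 W
P_in = √3·V_L·I_L·cosφ = 1.732 × 415 × 59.2 × 0.922 = 39233 W
η = P_out / P_in = 33708 / 39233 = 0.859 = 85.9%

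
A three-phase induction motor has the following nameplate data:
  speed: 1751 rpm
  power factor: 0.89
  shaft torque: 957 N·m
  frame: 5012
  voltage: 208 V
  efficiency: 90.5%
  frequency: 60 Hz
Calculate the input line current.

605 A

ω = 2π×1751/60 = 183.4 rad/s; P_out = τω = 957 × 183.4 = 175514 W
P_in = P_out / η = 175514 / 0.905 = 193938 W
I_L = P_in / (√3·V_L·cosφ) = 193938 / (1.732 × 208 × 0.89) = 605 A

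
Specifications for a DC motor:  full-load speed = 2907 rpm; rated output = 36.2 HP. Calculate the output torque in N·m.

P_out = 36.2 × 746 = 27005 W
ω = 2π × 2907/60 = 304.4 rad/s
τ = P_out/ω = 27005/304.4 = 88.7 N·m

88.7 N·m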